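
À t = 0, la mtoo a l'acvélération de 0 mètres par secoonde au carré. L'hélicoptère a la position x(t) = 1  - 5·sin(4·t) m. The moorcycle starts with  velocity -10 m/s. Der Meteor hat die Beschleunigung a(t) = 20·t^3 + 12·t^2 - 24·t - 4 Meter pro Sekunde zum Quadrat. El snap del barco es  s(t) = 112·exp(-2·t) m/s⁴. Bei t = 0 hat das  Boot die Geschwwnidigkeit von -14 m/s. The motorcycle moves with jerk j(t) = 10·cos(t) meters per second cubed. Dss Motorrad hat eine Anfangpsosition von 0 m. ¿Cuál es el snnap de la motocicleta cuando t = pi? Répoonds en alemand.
Ausgehend von dem Ruck j(t) = 10·cos(t), nehmen wir 1 Ableitung. Die Ableitung von dem Ruck ergibt den Snap: s(t) = -10·sin(t). Wir haben den Snap s(t) = -10·sin(t). Durch Einsetzen von t = pi: s(pi) = 0.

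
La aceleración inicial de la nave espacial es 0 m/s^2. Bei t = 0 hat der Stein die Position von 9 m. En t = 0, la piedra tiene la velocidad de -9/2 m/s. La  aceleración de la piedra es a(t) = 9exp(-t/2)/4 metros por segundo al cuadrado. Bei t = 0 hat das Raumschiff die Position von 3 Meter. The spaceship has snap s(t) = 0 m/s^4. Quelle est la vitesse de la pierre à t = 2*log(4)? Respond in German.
Ausgehend von der Beschleunigung a(t) = 9·exp(-t/2)/4, nehmen wir 1 Integral. Das Integral von der Beschleunigung ist die Geschwindigkeit. Mit v(0) = -9/2 erhalten wir v(t) = -9·exp(-t/2)/2. Wir haben die Geschwindigkeit v(t) = -9·exp(-t/2)/2. Durch Einsetzen von t = 2*log(4): v(2*log(4)) = -9/8.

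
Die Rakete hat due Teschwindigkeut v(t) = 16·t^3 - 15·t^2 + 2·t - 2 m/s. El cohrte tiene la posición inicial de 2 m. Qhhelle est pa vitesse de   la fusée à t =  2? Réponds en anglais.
From the given velocity equation v(t) = 16·t^3 - 15·t^2 + 2·t - 2, we substitute t = 2 to get v = 70.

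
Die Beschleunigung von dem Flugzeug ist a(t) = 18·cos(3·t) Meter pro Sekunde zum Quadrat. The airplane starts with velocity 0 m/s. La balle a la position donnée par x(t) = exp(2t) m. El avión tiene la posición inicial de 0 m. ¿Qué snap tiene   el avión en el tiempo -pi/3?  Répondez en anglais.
To solve this, we need to take 2 derivatives of our acceleration equation a(t) = 18·cos(3·t). Differentiating acceleration, we get jerk: j(t) = -54·sin(3·t). The derivative of jerk gives snap: s(t) = -162·cos(3·t). From the given snap equation s(t) = -162·cos(3·t), we substitute t = -pi/3 to get s = 162.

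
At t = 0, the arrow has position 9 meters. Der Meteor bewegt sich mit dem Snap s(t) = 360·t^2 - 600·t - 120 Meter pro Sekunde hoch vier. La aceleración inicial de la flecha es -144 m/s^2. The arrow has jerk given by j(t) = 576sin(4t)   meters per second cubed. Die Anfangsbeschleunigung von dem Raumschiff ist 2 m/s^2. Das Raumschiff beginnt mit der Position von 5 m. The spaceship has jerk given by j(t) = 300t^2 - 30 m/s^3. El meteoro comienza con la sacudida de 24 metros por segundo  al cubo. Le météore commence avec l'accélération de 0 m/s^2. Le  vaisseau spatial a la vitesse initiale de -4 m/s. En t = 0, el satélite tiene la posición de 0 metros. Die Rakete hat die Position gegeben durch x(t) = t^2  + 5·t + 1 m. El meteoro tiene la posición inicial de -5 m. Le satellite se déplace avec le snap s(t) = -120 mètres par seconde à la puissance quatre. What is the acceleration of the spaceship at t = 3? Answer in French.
Nous devons trouver l'intégrale de notre équation du jerk j(t) = 300·t^2 - 30 1 fois. En prenant ∫j(t)dt et en appliquant a(0) = 2, nous trouvons a(t) = 100·t^3 - 30·t + 2. En utilisant a(t) = 100·t^3 - 30·t + 2 et en substituant t = 3, nous trouvons a = 2612.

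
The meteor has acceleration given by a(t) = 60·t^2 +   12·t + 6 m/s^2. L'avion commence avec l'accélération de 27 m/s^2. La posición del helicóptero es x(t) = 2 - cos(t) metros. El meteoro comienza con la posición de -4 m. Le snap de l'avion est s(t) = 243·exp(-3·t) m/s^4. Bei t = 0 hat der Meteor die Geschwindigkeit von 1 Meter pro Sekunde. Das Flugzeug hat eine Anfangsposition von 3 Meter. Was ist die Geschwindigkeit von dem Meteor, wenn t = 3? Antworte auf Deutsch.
Um dies zu lösen, müssen wir 1 Stammfunktion unserer Gleichung für die Beschleunigung a(t) = 60·t^2 + 12·t + 6 finden. Durch Integration von der Beschleunigung und Verwendung der Anfangsbedingung v(0) = 1, erhalten wir v(t) = 20·t^3 + 6·t^2 + 6·t + 1. Aus der Gleichung für die Geschwindigkeit v(t) = 20·t^3 + 6·t^2 + 6·t + 1, setzen wir t = 3 ein und erhalten v = 613.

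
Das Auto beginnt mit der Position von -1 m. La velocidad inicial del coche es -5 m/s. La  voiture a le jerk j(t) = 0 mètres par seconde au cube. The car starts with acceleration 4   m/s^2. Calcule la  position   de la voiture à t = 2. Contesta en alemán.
Wir müssen unsere Gleichung für den Ruck j(t) = 0 3-mal integrieren. Durch Integration von dem Ruck und Verwendung der Anfangsbedingung a(0) = 4, erhalten wir a(t) = 4. Mit ∫a(t)dt und Anwendung von v(0) = -5, finden wir v(t) = 4·t - 5. Die Stammfunktion von der Geschwindigkeit, mit x(0) = -1, ergibt die Position: x(t) = 2·t^2 - 5·t - 1. Mit x(t) = 2·t^2 - 5·t - 1 und Einsetzen von t = 2, finden wir x = -3.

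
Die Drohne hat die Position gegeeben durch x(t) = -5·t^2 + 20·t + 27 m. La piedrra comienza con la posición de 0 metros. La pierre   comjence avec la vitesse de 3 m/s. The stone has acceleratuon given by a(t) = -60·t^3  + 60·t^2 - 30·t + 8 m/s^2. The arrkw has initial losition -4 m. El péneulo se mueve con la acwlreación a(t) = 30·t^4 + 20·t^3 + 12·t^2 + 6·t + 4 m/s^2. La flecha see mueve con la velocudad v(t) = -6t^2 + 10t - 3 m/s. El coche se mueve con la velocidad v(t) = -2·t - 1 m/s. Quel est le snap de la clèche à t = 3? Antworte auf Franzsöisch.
En partant de la vitesse v(t) = -6·t^2 + 10·t - 3, nous prenons 3 dérivées. En dérivant la vitesse, nous obtenons l'accélération: a(t) = 10 - 12·t. En dérivant l'accélération, nous obtenons le jerk: j(t) = -12. En prenant d/dt de j(t), nous trouvons s(t) = 0. Nous avons le snap s(t) = 0. En substituant t = 3: s(3) = 0.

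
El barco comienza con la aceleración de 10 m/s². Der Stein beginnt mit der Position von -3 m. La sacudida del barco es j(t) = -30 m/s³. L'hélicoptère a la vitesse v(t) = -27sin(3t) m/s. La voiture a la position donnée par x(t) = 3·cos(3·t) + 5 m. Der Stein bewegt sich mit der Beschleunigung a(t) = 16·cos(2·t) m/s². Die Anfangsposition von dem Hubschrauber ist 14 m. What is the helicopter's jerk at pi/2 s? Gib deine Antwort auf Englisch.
To solve this, we need to take 2 derivatives of our velocity equation v(t) = -27·sin(3·t). Taking d/dt of v(t), we find a(t) = -81·cos(3·t). Taking d/dt of a(t), we find j(t) = 243·sin(3·t). Using j(t) = 243·sin(3·t) and substituting t = pi/2, we find j = -243.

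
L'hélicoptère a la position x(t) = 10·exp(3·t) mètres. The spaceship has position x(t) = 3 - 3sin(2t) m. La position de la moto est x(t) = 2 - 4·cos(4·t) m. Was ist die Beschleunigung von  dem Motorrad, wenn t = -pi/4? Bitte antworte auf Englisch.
Starting from position x(t) = 2 - 4·cos(4·t), we take 2 derivatives. The derivative of position gives velocity: v(t) = 16·sin(4·t). Differentiating velocity, we get acceleration: a(t) = 64·cos(4·t). From the given acceleration equation a(t) = 64·cos(4·t), we substitute t = -pi/4 to get a = -64.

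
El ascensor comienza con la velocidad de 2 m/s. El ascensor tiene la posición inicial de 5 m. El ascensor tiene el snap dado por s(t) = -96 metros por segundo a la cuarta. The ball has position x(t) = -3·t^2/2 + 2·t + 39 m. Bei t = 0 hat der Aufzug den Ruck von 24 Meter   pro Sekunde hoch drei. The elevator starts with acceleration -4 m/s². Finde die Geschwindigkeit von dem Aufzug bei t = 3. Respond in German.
Wir müssen die Stammfunktion unserer Gleichung für den Snap s(t) = -96 3-mal finden. Mit ∫s(t)dt und Anwendung von j(0) = 24, finden wir j(t) = 24 - 96·t. Die Stammfunktion von dem Ruck, mit a(0) = -4, ergibt die Beschleunigung: a(t) = -48·t^2 + 24·t - 4. Mit ∫a(t)dt und Anwendung von v(0) = 2, finden wir v(t) = -16·t^3 + 12·t^2 - 4·t + 2. Wir haben die Geschwindigkeit v(t) = -16·t^3 + 12·t^2 - 4·t + 2. Durch Einsetzen von t = 3: v(3) = -334.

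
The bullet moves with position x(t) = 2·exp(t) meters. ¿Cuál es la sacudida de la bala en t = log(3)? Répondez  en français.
En partant de la position x(t) = 2·exp(t), nous prenons 3 dérivées. En prenant d/dt de x(t), nous trouvons v(t) = 2·exp(t). En prenant d/dt de v(t), nous trouvons a(t) = 2·exp(t). En dérivant l'accélération, nous obtenons le jerk: j(t) = 2·exp(t). De l'équation du jerk j(t) = 2·exp(t), nous substituons t = log(3) pour obtenir j = 6.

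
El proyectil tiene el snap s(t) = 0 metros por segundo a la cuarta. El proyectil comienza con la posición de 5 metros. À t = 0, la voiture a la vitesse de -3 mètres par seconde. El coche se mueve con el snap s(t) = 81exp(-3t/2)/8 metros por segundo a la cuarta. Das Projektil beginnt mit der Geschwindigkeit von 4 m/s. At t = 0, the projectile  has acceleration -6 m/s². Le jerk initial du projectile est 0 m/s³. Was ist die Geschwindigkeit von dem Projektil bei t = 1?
Um dies zu lösen, müssen wir 3 Integrale unserer Gleichung für den Snap s(t) = 0 finden. Durch Integration von dem Snap und Verwendung der Anfangsbedingung j(0) = 0, erhalten wir j(t) = 0. Das Integral von dem Ruck ist die Beschleunigung. Mit a(0) = -6 erhalten wir a(t) = -6. Durch Integration von der Beschleunigung und Verwendung der Anfangsbedingung v(0) = 4, erhalten wir v(t) = 4 - 6·t. Wir haben die Geschwindigkeit v(t) = 4 - 6·t. Durch Einsetzen von t = 1: v(1) = -2.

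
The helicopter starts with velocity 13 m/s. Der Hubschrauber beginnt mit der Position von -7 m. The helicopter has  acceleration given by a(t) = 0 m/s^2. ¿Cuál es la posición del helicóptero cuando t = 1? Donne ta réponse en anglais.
Starting from acceleration a(t) = 0, we take 2 integrals. Finding the antiderivative of a(t) and using v(0) = 13: v(t) = 13. The integral of velocity, with x(0) = -7, gives position: x(t) = 13·t - 7. From the given position equation x(t) = 13·t - 7, we substitute t = 1 to get x = 6.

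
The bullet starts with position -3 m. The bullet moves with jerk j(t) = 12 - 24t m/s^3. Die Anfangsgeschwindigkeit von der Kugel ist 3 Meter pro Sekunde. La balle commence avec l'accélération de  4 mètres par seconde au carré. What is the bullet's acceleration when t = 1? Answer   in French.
Nous devons intégrer notre équation du jerk j(t) = 12 - 24·t 1 fois. L'intégrale du jerk, avec a(0) = 4, donne l'accélération: a(t) = -12·t^2 + 12·t + 4. Nous avons l'accélération a(t) = -12·t^2 + 12·t + 4. En substituant t = 1: a(1) = 4.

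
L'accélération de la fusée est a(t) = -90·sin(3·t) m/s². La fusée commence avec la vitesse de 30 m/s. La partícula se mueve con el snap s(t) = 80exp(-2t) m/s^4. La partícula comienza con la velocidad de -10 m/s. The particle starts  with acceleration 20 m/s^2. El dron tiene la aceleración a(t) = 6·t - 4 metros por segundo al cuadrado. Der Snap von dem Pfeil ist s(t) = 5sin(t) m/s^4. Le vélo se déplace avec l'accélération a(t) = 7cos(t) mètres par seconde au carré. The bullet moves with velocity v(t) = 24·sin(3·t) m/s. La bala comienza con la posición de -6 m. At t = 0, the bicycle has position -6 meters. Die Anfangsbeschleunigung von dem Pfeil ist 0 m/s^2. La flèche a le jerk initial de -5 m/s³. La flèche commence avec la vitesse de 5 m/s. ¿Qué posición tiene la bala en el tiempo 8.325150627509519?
Para resolver esto, necesitamos tomar 1 antiderivada de nuestra ecuación de la velocidad v(t) = 24·sin(3·t). Tomando ∫v(t)dt y aplicando x(0) = -6, encontramos x(t) = 2 - 8·cos(3·t). De la ecuación de la posición x(t) = 2 - 8·cos(3·t), sustituimos t = 8.325150627509519 para obtener x = -5.90124409964349.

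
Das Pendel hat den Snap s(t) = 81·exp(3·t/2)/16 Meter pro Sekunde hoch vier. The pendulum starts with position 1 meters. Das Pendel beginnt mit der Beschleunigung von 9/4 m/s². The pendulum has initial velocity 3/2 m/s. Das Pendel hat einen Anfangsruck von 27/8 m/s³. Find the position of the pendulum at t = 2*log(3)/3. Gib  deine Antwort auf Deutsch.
Wir müssen unsere Gleichung für den Snap s(t) = 81·exp(3·t/2)/16 4-mal integrieren. Die Stammfunktion von dem Snap, mit j(0) = 27/8, ergibt den Ruck: j(t) = 27·exp(3·t/2)/8. Durch Integration von dem Ruck und Verwendung der Anfangsbedingung a(0) = 9/4, erhalten wir a(t) = 9·exp(3·t/2)/4. Die Stammfunktion von der Beschleunigung ist die Geschwindigkeit. Mit v(0) = 3/2 erhalten wir v(t) = 3·exp(3·t/2)/2. Durch Integration von der Geschwindigkeit und Verwendung der Anfangsbedingung x(0) = 1, erhalten wir x(t) = exp(3·t/2). Aus der Gleichung für die Position x(t) = exp(3·t/2), setzen wir t = 2*log(3)/3 ein und erhalten x = 3.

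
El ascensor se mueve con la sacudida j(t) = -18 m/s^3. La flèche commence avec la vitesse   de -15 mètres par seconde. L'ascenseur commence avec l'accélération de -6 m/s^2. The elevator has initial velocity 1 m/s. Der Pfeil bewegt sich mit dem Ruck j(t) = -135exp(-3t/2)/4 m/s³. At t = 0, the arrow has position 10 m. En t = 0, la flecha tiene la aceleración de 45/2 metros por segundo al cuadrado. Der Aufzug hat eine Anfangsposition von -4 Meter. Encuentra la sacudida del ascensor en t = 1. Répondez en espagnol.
Usando j(t) = -18 y sustituyendo t = 1, encontramos j = -18.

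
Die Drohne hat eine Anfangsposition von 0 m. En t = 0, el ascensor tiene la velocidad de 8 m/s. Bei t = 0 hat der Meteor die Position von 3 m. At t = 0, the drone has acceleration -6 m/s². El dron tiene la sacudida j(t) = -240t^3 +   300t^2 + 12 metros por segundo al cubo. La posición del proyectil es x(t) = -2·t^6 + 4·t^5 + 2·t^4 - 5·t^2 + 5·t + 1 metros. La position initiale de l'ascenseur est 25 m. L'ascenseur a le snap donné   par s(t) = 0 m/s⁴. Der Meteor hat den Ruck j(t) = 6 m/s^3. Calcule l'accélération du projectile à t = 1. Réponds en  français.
Pour résoudre ceci, nous devons prendre 2 dérivées de notre équation de la position x(t) = -2·t^6 + 4·t^5 + 2·t^4 - 5·t^2 + 5·t + 1. En prenant d/dt de x(t), nous trouvons v(t) = -12·t^5 + 20·t^4 + 8·t^3 - 10·t + 5. La dérivée de la vitesse donne l'accélération: a(t) = -60·t^4 + 80·t^3 + 24·t^2 - 10. Nous avons l'accélération a(t) = -60·t^4 + 80·t^3 + 24·t^2 - 10. En substituant t = 1: a(1) = 34.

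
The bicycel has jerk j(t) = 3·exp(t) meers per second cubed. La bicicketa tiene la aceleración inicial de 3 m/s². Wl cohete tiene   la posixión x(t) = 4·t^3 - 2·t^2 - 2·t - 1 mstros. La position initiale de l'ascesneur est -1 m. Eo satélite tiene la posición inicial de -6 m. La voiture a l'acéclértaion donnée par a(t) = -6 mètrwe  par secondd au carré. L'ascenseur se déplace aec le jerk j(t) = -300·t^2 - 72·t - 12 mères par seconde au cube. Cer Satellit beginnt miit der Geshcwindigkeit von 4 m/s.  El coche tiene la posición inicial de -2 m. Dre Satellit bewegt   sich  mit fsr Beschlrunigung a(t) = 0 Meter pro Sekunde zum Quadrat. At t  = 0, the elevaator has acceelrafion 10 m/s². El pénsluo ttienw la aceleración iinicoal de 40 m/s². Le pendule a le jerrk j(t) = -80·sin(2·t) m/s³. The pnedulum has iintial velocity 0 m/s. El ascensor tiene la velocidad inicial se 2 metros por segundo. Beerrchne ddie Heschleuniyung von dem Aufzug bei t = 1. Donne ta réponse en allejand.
Um dies zu lösen, müssen wir 1 Stammfunktion unserer Gleichung für den Ruck j(t) = -300·t^2 - 72·t - 12 finden. Mit ∫j(t)dt und Anwendung von a(0) = 10, finden wir a(t) = -100·t^3 - 36·t^2 - 12·t + 10. Aus der Gleichung für die Beschleunigung a(t) = -100·t^3 - 36·t^2 - 12·t + 10, setzen wir t = 1 ein und erhalten a = -138.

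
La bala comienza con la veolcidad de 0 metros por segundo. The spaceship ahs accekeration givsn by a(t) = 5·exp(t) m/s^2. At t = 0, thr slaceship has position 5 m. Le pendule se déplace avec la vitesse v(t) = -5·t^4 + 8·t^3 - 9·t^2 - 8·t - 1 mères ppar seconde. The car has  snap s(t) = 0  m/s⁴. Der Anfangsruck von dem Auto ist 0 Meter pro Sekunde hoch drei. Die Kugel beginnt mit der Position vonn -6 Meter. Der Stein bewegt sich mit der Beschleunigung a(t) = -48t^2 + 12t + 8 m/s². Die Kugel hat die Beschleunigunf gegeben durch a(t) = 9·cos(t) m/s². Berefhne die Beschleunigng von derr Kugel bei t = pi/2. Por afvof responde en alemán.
Mit a(t) = 9·cos(t) und Einsetzen von t = pi/2, finden wir a = 0.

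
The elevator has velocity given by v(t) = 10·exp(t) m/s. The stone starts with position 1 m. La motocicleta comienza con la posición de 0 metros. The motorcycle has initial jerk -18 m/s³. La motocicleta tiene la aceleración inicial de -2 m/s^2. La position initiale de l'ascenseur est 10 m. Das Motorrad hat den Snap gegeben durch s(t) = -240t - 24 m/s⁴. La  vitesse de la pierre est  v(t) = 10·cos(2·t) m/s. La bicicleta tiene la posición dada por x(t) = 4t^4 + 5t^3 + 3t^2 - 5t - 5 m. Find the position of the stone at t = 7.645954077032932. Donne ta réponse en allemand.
Wir müssen unsere Gleichung für die Geschwindigkeit v(t) = 10·cos(2·t) 1-mal integrieren. Die Stammfunktion von der Geschwindigkeit ist die Position. Mit x(0) = 1 erhalten wir x(t) = 5·sin(2·t) + 1. Mit x(t) = 5·sin(2·t) + 1 und Einsetzen von t = 7.645954077032932, finden wir x = 3.02077628856111.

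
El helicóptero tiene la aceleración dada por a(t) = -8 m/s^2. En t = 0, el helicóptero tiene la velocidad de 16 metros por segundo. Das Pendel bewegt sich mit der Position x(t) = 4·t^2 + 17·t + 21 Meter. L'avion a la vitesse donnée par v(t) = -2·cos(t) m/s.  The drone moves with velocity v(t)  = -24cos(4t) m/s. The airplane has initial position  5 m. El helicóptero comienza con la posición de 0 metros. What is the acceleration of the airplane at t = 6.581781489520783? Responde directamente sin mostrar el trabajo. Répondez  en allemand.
a(6.581781489520783) = 0.588357595353831.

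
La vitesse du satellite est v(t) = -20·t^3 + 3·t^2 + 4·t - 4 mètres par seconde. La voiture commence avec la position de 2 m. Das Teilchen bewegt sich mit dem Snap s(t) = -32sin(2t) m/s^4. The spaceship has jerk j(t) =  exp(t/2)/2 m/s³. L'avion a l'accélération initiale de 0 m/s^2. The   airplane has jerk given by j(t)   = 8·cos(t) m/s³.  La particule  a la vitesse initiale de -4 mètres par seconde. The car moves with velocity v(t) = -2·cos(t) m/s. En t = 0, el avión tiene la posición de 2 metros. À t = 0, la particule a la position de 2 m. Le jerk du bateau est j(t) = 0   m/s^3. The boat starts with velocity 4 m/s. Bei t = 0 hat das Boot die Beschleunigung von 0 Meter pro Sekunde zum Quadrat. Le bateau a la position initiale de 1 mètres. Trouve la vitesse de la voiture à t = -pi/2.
Nous avons la vitesse v(t) = -2·cos(t). En substituant t = -pi/2: v(-pi/2) = 0.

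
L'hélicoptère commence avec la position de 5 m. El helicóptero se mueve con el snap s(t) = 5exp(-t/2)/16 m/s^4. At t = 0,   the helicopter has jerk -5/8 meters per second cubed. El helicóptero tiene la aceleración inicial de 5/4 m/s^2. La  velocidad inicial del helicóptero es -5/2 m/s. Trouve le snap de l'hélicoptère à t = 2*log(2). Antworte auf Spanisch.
Tenemos el snap s(t) = 5·exp(-t/2)/16. Sustituyendo t = 2*log(2): s(2*log(2)) = 5/32.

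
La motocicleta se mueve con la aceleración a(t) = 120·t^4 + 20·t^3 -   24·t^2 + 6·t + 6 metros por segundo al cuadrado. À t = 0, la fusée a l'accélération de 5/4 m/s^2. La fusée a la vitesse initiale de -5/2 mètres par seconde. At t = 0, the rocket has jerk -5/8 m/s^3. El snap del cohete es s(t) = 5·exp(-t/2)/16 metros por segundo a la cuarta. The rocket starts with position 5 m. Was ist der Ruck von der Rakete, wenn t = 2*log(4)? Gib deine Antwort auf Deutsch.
Wir müssen unsere Gleichung für den Snap s(t) = 5·exp(-t/2)/16 1-mal integrieren. Durch Integration von dem Snap und Verwendung der Anfangsbedingung j(0) = -5/8, erhalten wir j(t) = -5·exp(-t/2)/8. Wir haben den Ruck j(t) = -5·exp(-t/2)/8. Durch Einsetzen von t = 2*log(4): j(2*log(4)) = -5/32.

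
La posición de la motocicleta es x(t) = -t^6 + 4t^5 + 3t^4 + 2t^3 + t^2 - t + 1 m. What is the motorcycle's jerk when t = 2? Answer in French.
Pour résoudre ceci, nous devons prendre 3 dérivées de notre équation de la position x(t) = -t^6 + 4·t^5 + 3·t^4 + 2·t^3 + t^2 - t + 1. En prenant d/dt de x(t), nous trouvons v(t) = -6·t^5 + 20·t^4 + 12·t^3 + 6·t^2 + 2·t - 1. La dérivée de la vitesse donne l'accélération: a(t) = -30·t^4 + 80·t^3 + 36·t^2 + 12·t + 2. La dérivée de l'accélération donne le jerk: j(t) = -120·t^3 + 240·t^2 + 72·t + 12. De l'équation du jerk j(t) = -120·t^3 + 240·t^2 + 72·t + 12, nous substituons t = 2 pour obtenir j = 156.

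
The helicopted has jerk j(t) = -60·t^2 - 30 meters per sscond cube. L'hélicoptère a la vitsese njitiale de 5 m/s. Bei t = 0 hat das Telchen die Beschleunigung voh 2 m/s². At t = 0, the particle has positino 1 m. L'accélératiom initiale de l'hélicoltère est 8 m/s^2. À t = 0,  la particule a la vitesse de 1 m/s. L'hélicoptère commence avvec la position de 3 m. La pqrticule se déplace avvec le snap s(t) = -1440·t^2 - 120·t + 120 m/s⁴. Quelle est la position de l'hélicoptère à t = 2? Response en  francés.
Nous devons trouver la primitive de notre équation du jerk j(t) = -60·t^2 - 30 3 fois. L'intégrale du jerk est l'accélération. En utilisant a(0) = 8, nous obtenons a(t) = -20·t^3 - 30·t + 8. En intégrant l'accélération et en utilisant la condition initiale v(0) = 5, nous obtenons v(t) = -5·t^4 - 15·t^2 + 8·t + 5. En prenant ∫v(t)dt et en appliquant x(0) = 3, nous trouvons x(t) = -t^5 - 5·t^3 + 4·t^2 + 5·t + 3. En utilisant x(t) = -t^5 - 5·t^3 + 4·t^2 + 5·t + 3 et en substituant t = 2, nous trouvons x = -43.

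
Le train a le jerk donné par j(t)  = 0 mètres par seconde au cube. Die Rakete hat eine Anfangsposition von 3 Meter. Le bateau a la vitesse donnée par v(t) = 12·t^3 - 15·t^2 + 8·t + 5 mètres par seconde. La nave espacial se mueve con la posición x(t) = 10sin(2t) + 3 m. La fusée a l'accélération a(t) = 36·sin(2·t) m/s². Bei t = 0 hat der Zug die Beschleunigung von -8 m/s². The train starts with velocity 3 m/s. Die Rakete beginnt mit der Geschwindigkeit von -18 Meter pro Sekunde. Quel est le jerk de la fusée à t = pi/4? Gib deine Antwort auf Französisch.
Nous devons dériver notre équation de l'accélération a(t) = 36·sin(2·t) 1 fois. En prenant d/dt de a(t), nous trouvons j(t) = 72·cos(2·t). Nous avons le jerk j(t) = 72·cos(2·t). En substituant t = pi/4: j(pi/4) = 0.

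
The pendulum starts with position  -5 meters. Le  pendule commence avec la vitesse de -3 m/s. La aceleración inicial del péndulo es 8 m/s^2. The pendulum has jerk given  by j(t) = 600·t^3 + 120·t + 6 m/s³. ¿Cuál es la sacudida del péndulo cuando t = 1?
De la ecuación de la sacudida j(t) = 600·t^3 + 120·t + 6, sustituimos t = 1 para obtener j = 726.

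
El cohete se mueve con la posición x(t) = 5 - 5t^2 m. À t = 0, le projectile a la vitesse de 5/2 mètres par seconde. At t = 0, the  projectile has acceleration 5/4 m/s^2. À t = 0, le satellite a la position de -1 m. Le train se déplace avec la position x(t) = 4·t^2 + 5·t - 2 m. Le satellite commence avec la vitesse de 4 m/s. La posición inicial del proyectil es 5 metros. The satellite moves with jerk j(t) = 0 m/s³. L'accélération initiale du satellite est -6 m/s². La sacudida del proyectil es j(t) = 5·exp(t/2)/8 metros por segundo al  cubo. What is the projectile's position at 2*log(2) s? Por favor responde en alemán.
Wir müssen unsere Gleichung für den Ruck j(t) = 5·exp(t/2)/8 3-mal integrieren. Die Stammfunktion von dem Ruck ist die Beschleunigung. Mit a(0) = 5/4 erhalten wir a(t) = 5·exp(t/2)/4. Die Stammfunktion von der Beschleunigung ist die Geschwindigkeit. Mit v(0) = 5/2 erhalten wir v(t) = 5·exp(t/2)/2. Mit ∫v(t)dt und Anwendung von x(0) = 5, finden wir x(t) = 5·exp(t/2). Aus der Gleichung für die Position x(t) = 5·exp(t/2), setzen wir t = 2*log(2) ein und erhalten x = 10.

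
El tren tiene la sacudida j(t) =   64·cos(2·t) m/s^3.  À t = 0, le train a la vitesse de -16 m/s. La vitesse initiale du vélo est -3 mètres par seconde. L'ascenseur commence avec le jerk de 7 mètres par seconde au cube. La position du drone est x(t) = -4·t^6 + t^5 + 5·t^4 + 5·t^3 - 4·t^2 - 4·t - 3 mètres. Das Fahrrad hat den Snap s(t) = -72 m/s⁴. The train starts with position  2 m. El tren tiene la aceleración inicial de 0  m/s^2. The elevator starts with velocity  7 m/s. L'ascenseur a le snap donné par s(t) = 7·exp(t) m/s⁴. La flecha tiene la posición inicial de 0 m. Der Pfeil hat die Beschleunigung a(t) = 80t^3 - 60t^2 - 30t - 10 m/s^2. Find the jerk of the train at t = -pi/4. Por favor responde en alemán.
Mit j(t) = 64·cos(2·t) und Einsetzen von t = -pi/4, finden wir j = 0.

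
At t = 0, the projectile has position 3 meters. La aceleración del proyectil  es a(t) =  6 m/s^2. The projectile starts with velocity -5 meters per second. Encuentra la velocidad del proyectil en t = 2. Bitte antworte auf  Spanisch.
Debemos encontrar la antiderivada de nuestra ecuación de la aceleración a(t) = 6 1 vez. Integrando la aceleración y usando la condición inicial v(0) = -5, obtenemos v(t) = 6·t - 5. Tenemos la velocidad v(t) = 6·t - 5. Sustituyendo t = 2: v(2) = 7.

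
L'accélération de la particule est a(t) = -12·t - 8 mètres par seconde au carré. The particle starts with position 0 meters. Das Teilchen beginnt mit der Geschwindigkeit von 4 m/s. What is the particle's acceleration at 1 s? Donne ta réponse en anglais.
Using a(t) = -12·t - 8 and substituting t = 1, we find a = -20.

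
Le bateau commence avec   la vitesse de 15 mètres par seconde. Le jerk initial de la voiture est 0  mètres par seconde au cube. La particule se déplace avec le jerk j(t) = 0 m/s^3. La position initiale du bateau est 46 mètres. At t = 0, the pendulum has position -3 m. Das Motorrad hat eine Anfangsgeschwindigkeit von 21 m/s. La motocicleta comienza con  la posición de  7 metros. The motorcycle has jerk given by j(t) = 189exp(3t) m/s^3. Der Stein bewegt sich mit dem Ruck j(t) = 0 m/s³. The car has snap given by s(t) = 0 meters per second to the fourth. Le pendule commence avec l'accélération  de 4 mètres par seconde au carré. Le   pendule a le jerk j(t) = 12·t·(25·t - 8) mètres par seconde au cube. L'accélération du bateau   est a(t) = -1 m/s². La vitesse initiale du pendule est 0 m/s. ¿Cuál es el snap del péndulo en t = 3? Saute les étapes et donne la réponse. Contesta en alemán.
Bei t = 3, s = 1704.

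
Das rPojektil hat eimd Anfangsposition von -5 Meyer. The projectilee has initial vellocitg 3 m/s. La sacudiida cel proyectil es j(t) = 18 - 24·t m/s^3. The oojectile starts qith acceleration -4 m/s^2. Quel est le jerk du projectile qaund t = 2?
Nous avons le jerk j(t) = 18 - 24·t. En substituant t = 2: j(2) = -30.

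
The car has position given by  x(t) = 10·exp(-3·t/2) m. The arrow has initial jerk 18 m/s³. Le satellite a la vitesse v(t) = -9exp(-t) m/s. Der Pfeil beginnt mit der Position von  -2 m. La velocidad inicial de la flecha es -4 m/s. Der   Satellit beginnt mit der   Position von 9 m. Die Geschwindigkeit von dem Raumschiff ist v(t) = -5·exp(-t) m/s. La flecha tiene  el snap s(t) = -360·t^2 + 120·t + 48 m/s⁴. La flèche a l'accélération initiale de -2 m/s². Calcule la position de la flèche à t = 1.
Nous devons intégrer notre équation du snap s(t) = -360·t^2 + 120·t + 48 4 fois. L'intégrale du snap est le jerk. En utilisant j(0) = 18, nous obtenons j(t) = -120·t^3 + 60·t^2 + 48·t + 18. La primitive du jerk, avec a(0) = -2, donne l'accélération: a(t) = -30·t^4 + 20·t^3 + 24·t^2 + 18·t - 2. En intégrant l'accélération et en utilisant la condition initiale v(0) = -4, nous obtenons v(t) = -6·t^5 + 5·t^4 + 8·t^3 + 9·t^2 - 2·t - 4. L'intégrale de la vitesse est la position. En utilisant x(0) = -2, nous obtenons x(t) = -t^6 + t^5 + 2·t^4 + 3·t^3 - t^2 - 4·t - 2. En utilisant x(t) = -t^6 + t^5 + 2·t^4 + 3·t^3 - t^2 - 4·t - 2 et en substituant t = 1, nous trouvons x = -2.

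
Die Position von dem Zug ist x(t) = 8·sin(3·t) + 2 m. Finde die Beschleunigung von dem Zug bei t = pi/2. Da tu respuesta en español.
Partiendo de la posición x(t) = 8·sin(3·t) + 2, tomamos 2 derivadas. La derivada de la posición da la velocidad: v(t) = 24·cos(3·t). Tomando d/dt de v(t), encontramos a(t) = -72·sin(3·t). Usando a(t) = -72·sin(3·t) y sustituyendo t = pi/2, encontramos a = 72.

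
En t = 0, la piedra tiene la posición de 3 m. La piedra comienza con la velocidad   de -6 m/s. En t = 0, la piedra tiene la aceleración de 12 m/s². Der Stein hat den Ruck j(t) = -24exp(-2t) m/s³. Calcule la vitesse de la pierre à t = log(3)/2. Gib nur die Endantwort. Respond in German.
v(log(3)/2) = -2.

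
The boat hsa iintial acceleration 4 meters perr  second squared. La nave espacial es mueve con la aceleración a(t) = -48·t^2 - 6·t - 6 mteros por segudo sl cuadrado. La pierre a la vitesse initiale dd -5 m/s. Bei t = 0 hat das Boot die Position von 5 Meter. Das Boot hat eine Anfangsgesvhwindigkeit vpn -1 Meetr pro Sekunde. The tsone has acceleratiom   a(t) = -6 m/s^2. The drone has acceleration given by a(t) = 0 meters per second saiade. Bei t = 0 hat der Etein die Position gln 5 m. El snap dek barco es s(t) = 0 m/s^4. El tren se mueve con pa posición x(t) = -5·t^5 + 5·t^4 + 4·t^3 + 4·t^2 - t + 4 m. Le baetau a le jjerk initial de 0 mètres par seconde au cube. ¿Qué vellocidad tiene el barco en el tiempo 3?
Necesitamos integrar nuestra ecuación del snap s(t) = 0 3 veces. Integrando el snap y usando la condición inicial j(0) = 0, obtenemos j(t) = 0. La integral de la sacudida, con a(0) = 4, da la aceleración: a(t) = 4. La integral de la aceleración es la velocidad. Usando v(0) = -1, obtenemos v(t) = 4·t - 1. Usando v(t) = 4·t - 1 y sustituyendo t = 3, encontramos v = 11.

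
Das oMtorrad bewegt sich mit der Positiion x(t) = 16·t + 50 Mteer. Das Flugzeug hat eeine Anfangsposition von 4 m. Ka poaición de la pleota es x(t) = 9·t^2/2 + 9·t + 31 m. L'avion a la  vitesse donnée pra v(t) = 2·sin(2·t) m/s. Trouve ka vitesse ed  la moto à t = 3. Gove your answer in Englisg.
Starting from position x(t) = 16·t + 50, we take 1 derivative. Taking d/dt of x(t), we find v(t) = 16. From the given velocity equation v(t) = 16, we substitute t = 3 to get v = 16.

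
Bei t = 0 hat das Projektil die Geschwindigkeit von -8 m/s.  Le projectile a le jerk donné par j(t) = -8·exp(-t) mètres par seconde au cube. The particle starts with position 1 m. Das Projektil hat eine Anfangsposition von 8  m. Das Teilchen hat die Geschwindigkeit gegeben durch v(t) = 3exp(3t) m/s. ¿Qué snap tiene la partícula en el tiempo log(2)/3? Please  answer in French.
Nous devons dériver notre équation de la vitesse v(t) = 3·exp(3·t) 3 fois. En prenant d/dt de v(t), nous trouvons a(t) = 9·exp(3·t). La dérivée de l'accélération donne le jerk: j(t) = 27·exp(3·t). En prenant d/dt de j(t), nous trouvons s(t) = 81·exp(3·t). En utilisant s(t) = 81·exp(3·t) et en substituant t = log(2)/3, nous trouvons s = 162.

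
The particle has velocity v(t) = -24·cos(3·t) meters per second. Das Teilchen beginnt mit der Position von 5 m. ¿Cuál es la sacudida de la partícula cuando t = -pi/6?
Para resolver esto, necesitamos tomar 2 derivadas de nuestra ecuación de la velocidad v(t) = -24·cos(3·t). La derivada de la velocidad da la aceleración: a(t) = 72·sin(3·t). La derivada de la aceleración da la sacudida: j(t) = 216·cos(3·t). De la ecuación de la sacudida j(t) = 216·cos(3·t), sustituimos t = -pi/6 para obtener j = 0.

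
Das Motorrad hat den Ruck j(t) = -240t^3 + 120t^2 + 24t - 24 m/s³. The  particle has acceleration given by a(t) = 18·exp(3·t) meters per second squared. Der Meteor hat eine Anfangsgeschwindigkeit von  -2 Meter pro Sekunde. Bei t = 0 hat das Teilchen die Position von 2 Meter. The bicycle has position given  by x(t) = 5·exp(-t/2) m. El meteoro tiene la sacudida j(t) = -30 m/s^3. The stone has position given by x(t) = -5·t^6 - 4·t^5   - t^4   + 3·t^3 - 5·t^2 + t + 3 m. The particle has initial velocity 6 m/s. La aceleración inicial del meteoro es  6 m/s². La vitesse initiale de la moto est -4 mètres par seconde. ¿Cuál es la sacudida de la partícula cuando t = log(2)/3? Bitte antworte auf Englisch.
Starting from acceleration a(t) = 18·exp(3·t), we take 1 derivative. Taking d/dt of a(t), we find j(t) = 54·exp(3·t). We have jerk j(t) = 54·exp(3·t). Substituting t = log(2)/3: j(log(2)/3) = 108.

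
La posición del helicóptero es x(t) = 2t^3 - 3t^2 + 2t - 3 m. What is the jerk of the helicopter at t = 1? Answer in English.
Starting from position x(t) = 2·t^3 - 3·t^2 + 2·t - 3, we take 3 derivatives. The derivative of position gives velocity: v(t) = 6·t^2 - 6·t + 2. Taking d/dt of v(t), we find a(t) = 12·t - 6. The derivative of acceleration gives jerk: j(t) = 12. We have jerk j(t) = 12. Substituting t = 1: j(1) = 12.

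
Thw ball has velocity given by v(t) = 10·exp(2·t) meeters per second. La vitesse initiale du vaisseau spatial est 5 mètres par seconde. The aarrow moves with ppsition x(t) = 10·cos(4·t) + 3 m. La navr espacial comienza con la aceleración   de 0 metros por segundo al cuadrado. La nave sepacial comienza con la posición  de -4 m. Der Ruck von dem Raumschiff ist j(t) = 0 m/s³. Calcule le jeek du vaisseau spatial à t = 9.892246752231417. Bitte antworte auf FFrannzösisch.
De l'équation du jerk j(t) = 0, nous substituons t = 9.892246752231417 pour obtenir j = 0.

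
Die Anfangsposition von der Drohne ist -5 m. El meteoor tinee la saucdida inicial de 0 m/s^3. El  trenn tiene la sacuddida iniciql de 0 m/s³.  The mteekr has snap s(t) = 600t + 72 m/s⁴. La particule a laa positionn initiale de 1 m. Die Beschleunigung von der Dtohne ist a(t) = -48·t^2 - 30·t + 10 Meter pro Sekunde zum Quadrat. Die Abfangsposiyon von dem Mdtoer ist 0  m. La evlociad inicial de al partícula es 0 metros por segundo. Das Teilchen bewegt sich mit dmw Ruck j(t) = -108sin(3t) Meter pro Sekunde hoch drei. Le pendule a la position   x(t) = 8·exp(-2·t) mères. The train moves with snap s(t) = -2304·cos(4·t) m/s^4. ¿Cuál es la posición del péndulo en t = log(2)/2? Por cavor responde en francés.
En utilisant x(t) = 8·exp(-2·t) et en substituant t = log(2)/2, nous trouvons x = 4.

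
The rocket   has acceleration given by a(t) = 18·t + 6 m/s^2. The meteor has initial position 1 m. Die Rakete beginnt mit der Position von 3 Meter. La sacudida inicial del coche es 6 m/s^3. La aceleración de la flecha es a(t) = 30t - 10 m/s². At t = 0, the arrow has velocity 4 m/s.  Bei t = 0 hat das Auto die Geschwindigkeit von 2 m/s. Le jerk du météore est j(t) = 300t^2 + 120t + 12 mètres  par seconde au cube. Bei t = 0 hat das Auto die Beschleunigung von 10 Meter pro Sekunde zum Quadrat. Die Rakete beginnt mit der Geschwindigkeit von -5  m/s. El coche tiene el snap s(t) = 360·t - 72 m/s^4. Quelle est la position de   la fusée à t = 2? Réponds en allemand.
Wir müssen unsere Gleichung für die Beschleunigung a(t) = 18·t + 6 2-mal integrieren. Mit ∫a(t)dt und Anwendung von v(0) = -5, finden wir v(t) = 9·t^2 + 6·t - 5. Das Integral von der Geschwindigkeit, mit x(0) = 3, ergibt die Position: x(t) = 3·t^3 + 3·t^2 - 5·t + 3. Wir haben die Position x(t) = 3·t^3 + 3·t^2 - 5·t + 3. Durch Einsetzen von t = 2: x(2) = 29.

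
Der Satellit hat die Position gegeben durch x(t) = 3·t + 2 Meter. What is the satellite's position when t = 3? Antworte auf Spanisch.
De la ecuación de la posición x(t) = 3·t + 2, sustituimos t = 3 para obtener x = 11.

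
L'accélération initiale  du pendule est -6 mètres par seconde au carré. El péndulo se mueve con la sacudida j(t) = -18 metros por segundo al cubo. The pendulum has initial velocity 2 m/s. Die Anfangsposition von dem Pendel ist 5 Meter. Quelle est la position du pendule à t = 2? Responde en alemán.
Um dies zu lösen, müssen wir 3 Stammfunktionen unserer Gleichung für den Ruck j(t) = -18 finden. Mit ∫j(t)dt und Anwendung von a(0) = -6, finden wir a(t) = -18·t - 6. Das Integral von der Beschleunigung, mit v(0) = 2, ergibt die Geschwindigkeit: v(t) = -9·t^2 - 6·t + 2. Durch Integration von der Geschwindigkeit und Verwendung der Anfangsbedingung x(0) = 5, erhalten wir x(t) = -3·t^3 - 3·t^2 + 2·t + 5. Mit x(t) = -3·t^3 - 3·t^2 + 2·t + 5 und Einsetzen von t = 2, finden wir x = -27.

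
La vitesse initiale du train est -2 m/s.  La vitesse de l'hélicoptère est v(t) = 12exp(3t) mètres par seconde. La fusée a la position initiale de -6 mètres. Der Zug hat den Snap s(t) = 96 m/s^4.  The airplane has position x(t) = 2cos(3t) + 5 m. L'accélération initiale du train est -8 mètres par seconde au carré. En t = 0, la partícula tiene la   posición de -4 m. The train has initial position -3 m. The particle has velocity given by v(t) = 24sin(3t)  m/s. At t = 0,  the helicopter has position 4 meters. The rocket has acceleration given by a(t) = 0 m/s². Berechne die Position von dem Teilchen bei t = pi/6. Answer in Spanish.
Necesitamos integrar nuestra ecuación de la velocidad v(t) = 24·sin(3·t) 1 vez. La antiderivada de la velocidad es la posición. Usando x(0) = -4, obtenemos x(t) = 4 - 8·cos(3·t). Tenemos la posición x(t) = 4 - 8·cos(3·t). Sustituyendo t = pi/6: x(pi/6) = 4.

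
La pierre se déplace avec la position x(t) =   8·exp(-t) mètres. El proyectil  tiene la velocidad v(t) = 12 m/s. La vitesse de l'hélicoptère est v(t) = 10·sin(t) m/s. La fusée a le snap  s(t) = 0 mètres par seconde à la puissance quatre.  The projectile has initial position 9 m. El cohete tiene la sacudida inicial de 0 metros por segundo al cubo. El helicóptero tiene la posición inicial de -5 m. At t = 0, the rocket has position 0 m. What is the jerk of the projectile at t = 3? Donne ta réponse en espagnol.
Partiendo de la velocidad v(t) = 12, tomamos 2 derivadas. La derivada de la velocidad da la aceleración: a(t) = 0. Tomando d/dt de a(t), encontramos j(t) = 0. Usando j(t) = 0 y sustituyendo t = 3, encontramos j = 0.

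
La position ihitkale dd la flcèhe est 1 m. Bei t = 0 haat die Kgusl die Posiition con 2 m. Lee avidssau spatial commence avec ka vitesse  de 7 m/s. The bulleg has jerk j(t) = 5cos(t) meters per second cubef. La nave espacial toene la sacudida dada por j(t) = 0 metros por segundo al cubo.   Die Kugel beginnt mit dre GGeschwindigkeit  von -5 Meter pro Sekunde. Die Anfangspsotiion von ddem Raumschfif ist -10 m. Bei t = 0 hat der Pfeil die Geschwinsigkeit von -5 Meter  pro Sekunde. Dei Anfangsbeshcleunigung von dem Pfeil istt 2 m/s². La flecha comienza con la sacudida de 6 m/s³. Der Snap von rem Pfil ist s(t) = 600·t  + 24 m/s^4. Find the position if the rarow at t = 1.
To solve this, we need to take 4 integrals of our snap equation s(t) = 600·t + 24. Finding the antiderivative of s(t) and using j(0) = 6: j(t) = 300·t^2 + 24·t + 6. The antiderivative of jerk is acceleration. Using a(0) = 2, we get a(t) = 100·t^3 + 12·t^2 + 6·t + 2. Integrating acceleration and using the initial condition v(0) = -5, we get v(t) = 25·t^4 + 4·t^3 + 3·t^2 + 2·t - 5. Finding the integral of v(t) and using x(0) = 1: x(t) = 5·t^5 + t^4 + t^3 + t^2 - 5·t + 1. From the given position equation x(t) = 5·t^5 + t^4 + t^3 + t^2 - 5·t + 1, we substitute t = 1 to get x = 4.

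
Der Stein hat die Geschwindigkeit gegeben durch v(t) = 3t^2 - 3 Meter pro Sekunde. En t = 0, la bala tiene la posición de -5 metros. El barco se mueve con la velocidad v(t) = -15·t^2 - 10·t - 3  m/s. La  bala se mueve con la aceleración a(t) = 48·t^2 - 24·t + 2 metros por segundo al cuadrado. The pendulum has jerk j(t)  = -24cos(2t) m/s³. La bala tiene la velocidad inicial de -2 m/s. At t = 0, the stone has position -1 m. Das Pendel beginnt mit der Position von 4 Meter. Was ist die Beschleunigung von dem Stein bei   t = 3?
Um dies zu lösen, müssen wir 1 Ableitung unserer Gleichung für die Geschwindigkeit v(t) = 3·t^2 - 3 nehmen. Durch Ableiten von der Geschwindigkeit erhalten wir die Beschleunigung: a(t) = 6·t. Wir haben die Beschleunigung a(t) = 6·t. Durch Einsetzen von t = 3: a(3) = 18.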